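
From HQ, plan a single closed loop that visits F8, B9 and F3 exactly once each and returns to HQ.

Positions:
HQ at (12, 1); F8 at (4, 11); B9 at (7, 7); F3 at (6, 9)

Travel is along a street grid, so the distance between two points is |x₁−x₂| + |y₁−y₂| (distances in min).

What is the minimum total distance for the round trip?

Shortest round trip = 36 min.

With 3 stops there are 3!/2 = 3 distinct round trips (a route and its reverse cost the same).
HQ-F8-B9-F3-HQ: 18+7+3+14 = 42
HQ-F8-F3-B9-HQ: 18+4+3+11 = 36
HQ-B9-F8-F3-HQ: 11+7+4+14 = 36
The minimum is 36.
One optimal route: HQ → F8 → F3 → B9 → HQ (or its reverse).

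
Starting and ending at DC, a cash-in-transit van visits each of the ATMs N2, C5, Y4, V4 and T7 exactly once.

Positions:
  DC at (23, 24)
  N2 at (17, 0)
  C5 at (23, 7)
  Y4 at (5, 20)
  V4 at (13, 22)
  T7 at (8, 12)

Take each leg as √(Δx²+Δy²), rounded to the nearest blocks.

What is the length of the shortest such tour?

Minimum total distance: 68 blocks.

DC → N2 → C5 → Y4 → V4 → T7 → DC: 25+9+22+8+11+19 = 94
DC → N2 → C5 → Y4 → T7 → V4 → DC: 25+9+22+9+11+10 = 86
DC → N2 → C5 → V4 → Y4 → T7 → DC: 25+9+18+8+9+19 = 88
DC → N2 → C5 → V4 → T7 → Y4 → DC: 25+9+18+11+9+18 = 90
DC → N2 → C5 → T7 → Y4 → V4 → DC: 25+9+16+9+8+10 = 77
DC → N2 → C5 → T7 → V4 → Y4 → DC: 25+9+16+11+8+18 = 87
DC → N2 → Y4 → C5 → V4 → T7 → DC: 25+23+22+18+11+19 = 118
DC → N2 → Y4 → C5 → T7 → V4 → DC: 25+23+22+16+11+10 = 107
DC → N2 → Y4 → V4 → C5 → T7 → DC: 25+23+8+18+16+19 = 109
DC → N2 → Y4 → V4 → T7 → C5 → DC: 25+23+8+11+16+17 = 100
DC → N2 → Y4 → T7 → C5 → V4 → DC: 25+23+9+16+18+10 = 101
DC → N2 → Y4 → T7 → V4 → C5 → DC: 25+23+9+11+18+17 = 103
DC → N2 → V4 → C5 → Y4 → T7 → DC: 25+22+18+22+9+19 = 115
DC → N2 → V4 → C5 → T7 → Y4 → DC: 25+22+18+16+9+18 = 108
… (46 more)
DC → C5 → N2 → T7 → Y4 → V4 → DC: 17+9+15+9+8+10 = 68  ← best
The minimum is 68.
One optimal route: DC → C5 → N2 → T7 → Y4 → V4 → DC (or its reverse).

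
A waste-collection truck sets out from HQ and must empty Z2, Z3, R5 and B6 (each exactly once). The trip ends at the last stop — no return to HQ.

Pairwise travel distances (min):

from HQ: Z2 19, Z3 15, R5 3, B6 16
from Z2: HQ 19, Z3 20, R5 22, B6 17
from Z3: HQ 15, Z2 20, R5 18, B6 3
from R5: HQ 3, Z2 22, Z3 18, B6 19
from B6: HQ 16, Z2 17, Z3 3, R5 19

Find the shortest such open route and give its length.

Shortest open route: 41 min.

There are 4! = 24 possible orderings.
HQ→Z2→Z3→R5→B6: 19+20+18+19 = 76
HQ→Z2→Z3→B6→R5: 19+20+3+19 = 61
HQ→Z2→R5→Z3→B6: 19+22+18+3 = 62
HQ→Z2→R5→B6→Z3: 19+22+19+3 = 63
HQ→Z2→B6→Z3→R5: 19+17+3+18 = 57
HQ→Z2→B6→R5→Z3: 19+17+19+18 = 73
HQ→Z3→Z2→R5→B6: 15+20+22+19 = 76
HQ→Z3→Z2→B6→R5: 15+20+17+19 = 71
HQ→Z3→R5→Z2→B6: 15+18+22+17 = 72
HQ→Z3→R5→B6→Z2: 15+18+19+17 = 69
HQ→Z3→B6→Z2→R5: 15+3+17+22 = 57
HQ→Z3→B6→R5→Z2: 15+3+19+22 = 59
HQ→R5→Z2→Z3→B6: 3+22+20+3 = 48
HQ→R5→Z2→B6→Z3: 3+22+17+3 = 45
… (10 more)
HQ→R5→Z3→B6→Z2: 3+18+3+17 = 41  ← best
The minimum is 41.
One shortest path: HQ → R5 → Z3 → B6 → Z2.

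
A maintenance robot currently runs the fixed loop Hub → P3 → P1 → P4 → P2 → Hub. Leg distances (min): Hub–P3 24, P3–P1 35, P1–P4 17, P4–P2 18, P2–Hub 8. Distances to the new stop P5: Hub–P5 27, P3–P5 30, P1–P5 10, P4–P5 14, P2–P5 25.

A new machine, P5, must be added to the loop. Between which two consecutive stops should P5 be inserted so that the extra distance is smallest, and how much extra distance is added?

Insertion cost between consecutive stops i–j is d(i,P5) + d(P5,j) − d(i,j):
  between Hub and P3: 27 + 30 − 24 = 33
  between P3 and P1: 30 + 10 − 35 = 5
  between P1 and P4: 10 + 14 − 17 = 7
  between P4 and P2: 14 + 25 − 18 = 21
  between P2 and Hub: 25 + 27 − 8 = 44
Cheapest insertion is between P3 and P1, adding 5.
New total = 102 + 5 = 107.

Adding 5 min by placing P5 on the P3–P1 leg.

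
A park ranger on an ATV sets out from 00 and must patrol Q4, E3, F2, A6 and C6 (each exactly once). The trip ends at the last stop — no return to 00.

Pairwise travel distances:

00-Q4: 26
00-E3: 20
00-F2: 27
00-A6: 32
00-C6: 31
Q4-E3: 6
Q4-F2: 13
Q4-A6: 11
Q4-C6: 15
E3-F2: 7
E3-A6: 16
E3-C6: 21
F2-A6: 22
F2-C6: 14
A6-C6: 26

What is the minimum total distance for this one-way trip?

67 — the minimum one-way total.

There are 5! = 120 possible orderings.
00 → Q4 → E3 → F2 → A6 → C6: 26+6+7+22+26 = 87
00 → Q4 → E3 → F2 → C6 → A6: 26+6+7+14+26 = 79
00 → Q4 → E3 → A6 → F2 → C6: 26+6+16+22+14 = 84
00 → Q4 → E3 → A6 → C6 → F2: 26+6+16+26+14 = 88
00 → Q4 → E3 → C6 → F2 → A6: 26+6+21+14+22 = 89
00 → Q4 → E3 → C6 → A6 → F2: 26+6+21+26+22 = 101
00 → Q4 → F2 → E3 → A6 → C6: 26+13+7+16+26 = 88
00 → Q4 → F2 → E3 → C6 → A6: 26+13+7+21+26 = 93
00 → Q4 → F2 → A6 → E3 → C6: 26+13+22+16+21 = 98
00 → Q4 → F2 → A6 → C6 → E3: 26+13+22+26+21 = 108
00 → Q4 → F2 → C6 → E3 → A6: 26+13+14+21+16 = 90
00 → Q4 → F2 → C6 → A6 → E3: 26+13+14+26+16 = 95
00 → Q4 → A6 → E3 → F2 → C6: 26+11+16+7+14 = 74
00 → Q4 → A6 → E3 → C6 → F2: 26+11+16+21+14 = 88
… (106 more)
00 → E3 → F2 → C6 → Q4 → A6: 20+7+14+15+11 = 67  ← best
The minimum is 67.
One shortest path: 00 → E3 → F2 → C6 → Q4 → A6.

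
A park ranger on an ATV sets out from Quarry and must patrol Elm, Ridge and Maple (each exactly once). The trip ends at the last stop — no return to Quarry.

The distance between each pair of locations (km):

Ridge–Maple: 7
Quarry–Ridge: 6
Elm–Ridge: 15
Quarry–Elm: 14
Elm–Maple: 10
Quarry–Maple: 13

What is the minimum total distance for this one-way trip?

Shortest open route: 23 km.

There are 3! = 6 possible orderings.
Quarry - Elm - Ridge - Maple: 14+15+7 = 36
Quarry - Elm - Maple - Ridge: 14+10+7 = 31
Quarry - Ridge - Elm - Maple: 6+15+10 = 31
Quarry - Ridge - Maple - Elm: 6+7+10 = 23
Quarry - Maple - Elm - Ridge: 13+10+15 = 38
Quarry - Maple - Ridge - Elm: 13+7+15 = 35
The minimum is 23.
One shortest path: Quarry → Ridge → Maple → Elm.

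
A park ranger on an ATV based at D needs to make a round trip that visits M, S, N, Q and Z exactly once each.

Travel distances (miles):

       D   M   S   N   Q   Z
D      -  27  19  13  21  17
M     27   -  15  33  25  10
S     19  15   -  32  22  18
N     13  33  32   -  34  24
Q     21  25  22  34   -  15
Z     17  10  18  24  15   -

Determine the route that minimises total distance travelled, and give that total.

D→M→S→N→Q→Z→D: 27+15+32+34+15+17 = 140
D→M→S→N→Z→Q→D: 27+15+32+24+15+21 = 134
D→M→S→Q→N→Z→D: 27+15+22+34+24+17 = 139
D→M→S→Q→Z→N→D: 27+15+22+15+24+13 = 116
D→M→S→Z→N→Q→D: 27+15+18+24+34+21 = 139
D→M→S→Z→Q→N→D: 27+15+18+15+34+13 = 122
D→M→N→S→Q→Z→D: 27+33+32+22+15+17 = 146
D→M→N→S→Z→Q→D: 27+33+32+18+15+21 = 146
D→M→N→Q→S→Z→D: 27+33+34+22+18+17 = 151
D→M→N→Q→Z→S→D: 27+33+34+15+18+19 = 146
D→M→N→Z→S→Q→D: 27+33+24+18+22+21 = 145
D→M→N→Z→Q→S→D: 27+33+24+15+22+19 = 140
D→M→Q→S→N→Z→D: 27+25+22+32+24+17 = 147
D→M→Q→S→Z→N→D: 27+25+22+18+24+13 = 129
… (46 more)
D→N→Z→M→S→Q→D: 13+24+10+15+22+21 = 105  ← best
The minimum is 105.
One optimal route: D → N → Z → M → S → Q → D (or its reverse).

105 miles — the shortest possible round trip.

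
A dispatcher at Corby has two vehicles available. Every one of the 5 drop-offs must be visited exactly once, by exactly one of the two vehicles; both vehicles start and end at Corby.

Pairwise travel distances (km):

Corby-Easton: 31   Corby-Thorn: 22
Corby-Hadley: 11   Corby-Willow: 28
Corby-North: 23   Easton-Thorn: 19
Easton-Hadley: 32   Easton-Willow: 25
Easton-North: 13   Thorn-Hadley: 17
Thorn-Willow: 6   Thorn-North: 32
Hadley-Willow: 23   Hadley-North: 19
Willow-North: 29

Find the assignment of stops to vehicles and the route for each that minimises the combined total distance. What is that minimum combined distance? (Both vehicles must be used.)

111 km — the smallest possible combined total.

Check every non-empty split of the stops between the two vehicles; for each half take its own optimal tour:
  {Easton} + {Thorn, Hadley, Willow, North}: 62 + 86 = 148
  {Thorn} + {Easton, Hadley, Willow, North}: 44 + 95 = 139
  {Easton, Thorn} + {Hadley, Willow, North}: 72 + 86 = 158
  {Hadley} + {Easton, Thorn, Willow, North}: 22 + 89 = 111
  {Easton, Hadley} + {Thorn, Willow, North}: 74 + 80 = 154
  {Thorn, Hadley} + {Easton, Willow, North}: 50 + 89 = 139
  … (15 splits in total)
Best: vehicle 1 Corby → Hadley → Corby = 22; vehicle 2 Corby → Thorn → Willow → Easton → North → Corby = 89; combined 111.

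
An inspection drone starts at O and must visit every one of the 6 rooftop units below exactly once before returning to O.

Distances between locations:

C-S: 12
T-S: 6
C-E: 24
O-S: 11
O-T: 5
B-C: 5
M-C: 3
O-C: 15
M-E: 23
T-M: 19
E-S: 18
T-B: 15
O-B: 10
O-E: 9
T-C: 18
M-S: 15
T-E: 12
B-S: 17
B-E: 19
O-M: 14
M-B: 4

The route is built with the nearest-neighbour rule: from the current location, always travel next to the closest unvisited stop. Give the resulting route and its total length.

At O the remaining stops are T 5, E 9, B 10, S 11, M 14, C 15; go to T.
At T the remaining stops are S 6, E 12, B 15, C 18, M 19; go to S.
At S the remaining stops are C 12, M 15, B 17, E 18; go to C.
At C the remaining stops are M 3, B 5, E 24; go to M.
At M the remaining stops are B 4, E 23; go to B.
At B the remaining stops are E 19; go to E.
Return E→O: 9.
Total = 5 + 6 + 12 + 3 + 4 + 19 + 9 = 58.

58 along O → T → S → C → M → B → E → O.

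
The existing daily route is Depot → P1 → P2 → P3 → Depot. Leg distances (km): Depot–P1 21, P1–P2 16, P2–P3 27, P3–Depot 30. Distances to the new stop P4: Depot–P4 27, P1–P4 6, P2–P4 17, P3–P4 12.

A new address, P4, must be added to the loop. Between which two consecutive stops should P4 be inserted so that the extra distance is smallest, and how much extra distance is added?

Minimum extra distance: 2 km, inserting P4 between P2 and P3.

Insertion cost between consecutive stops i–j is d(i,P4) + d(P4,j) − d(i,j):
  between Depot and P1: 27 + 6 − 21 = 12
  between P1 and P2: 6 + 17 − 16 = 7
  between P2 and P3: 17 + 12 − 27 = 2
  between P3 and Depot: 12 + 27 − 30 = 9
Cheapest insertion is between P2 and P3, adding 2.
New total = 94 + 2 = 96.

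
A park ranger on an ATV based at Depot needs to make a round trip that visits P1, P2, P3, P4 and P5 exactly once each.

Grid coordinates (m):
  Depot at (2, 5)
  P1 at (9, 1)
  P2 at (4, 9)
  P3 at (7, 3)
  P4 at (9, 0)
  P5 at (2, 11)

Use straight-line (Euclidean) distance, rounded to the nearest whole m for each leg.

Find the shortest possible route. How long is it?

With 5 stops there are 5!/2 = 60 distinct round trips (a route and its reverse cost the same).
Depot-P1-P2-P3-P4-P5-Depot: 8+9+7+4+13+6 = 47
Depot-P1-P2-P3-P5-P4-Depot: 8+9+7+9+13+9 = 55
Depot-P1-P2-P4-P3-P5-Depot: 8+9+10+4+9+6 = 46
Depot-P1-P2-P4-P5-P3-Depot: 8+9+10+13+9+5 = 54
Depot-P1-P2-P5-P3-P4-Depot: 8+9+3+9+4+9 = 42
Depot-P1-P2-P5-P4-P3-Depot: 8+9+3+13+4+5 = 42
Depot-P1-P3-P2-P4-P5-Depot: 8+3+7+10+13+6 = 47
Depot-P1-P3-P2-P5-P4-Depot: 8+3+7+3+13+9 = 43
Depot-P1-P3-P4-P2-P5-Depot: 8+3+4+10+3+6 = 34
Depot-P1-P3-P4-P5-P2-Depot: 8+3+4+13+3+4 = 35
Depot-P1-P3-P5-P2-P4-Depot: 8+3+9+3+10+9 = 42
Depot-P1-P3-P5-P4-P2-Depot: 8+3+9+13+10+4 = 47
Depot-P1-P4-P2-P3-P5-Depot: 8+1+10+7+9+6 = 41
Depot-P1-P4-P2-P5-P3-Depot: 8+1+10+3+9+5 = 36
… (46 more)
Depot-P3-P1-P4-P2-P5-Depot: 5+3+1+10+3+6 = 28  ← best
The minimum is 28.
One optimal route: Depot → P3 → P1 → P4 → P2 → P5 → Depot (or its reverse).

28 m — the shortest possible round trip.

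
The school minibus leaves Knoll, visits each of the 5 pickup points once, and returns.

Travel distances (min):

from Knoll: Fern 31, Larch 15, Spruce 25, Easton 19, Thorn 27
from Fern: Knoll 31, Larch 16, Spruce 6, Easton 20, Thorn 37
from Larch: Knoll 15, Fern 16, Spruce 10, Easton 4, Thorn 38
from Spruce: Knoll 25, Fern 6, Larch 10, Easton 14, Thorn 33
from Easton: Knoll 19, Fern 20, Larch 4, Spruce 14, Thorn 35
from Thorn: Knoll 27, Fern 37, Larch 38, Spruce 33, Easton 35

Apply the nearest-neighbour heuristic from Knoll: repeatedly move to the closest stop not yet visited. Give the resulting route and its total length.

Nearest-neighbour total = 103 min; route Knoll → Larch → Easton → Spruce → Fern → Thorn → Knoll.

Knoll → [Larch:15 / Easton:19 / Spruce:25 / Thorn:27 / Fern:31] → Larch (15)
Larch → [Easton:4 / Spruce:10 / Fern:16 / Thorn:38] → Easton (4)
Easton → [Spruce:14 / Fern:20 / Thorn:35] → Spruce (14)
Spruce → [Fern:6 / Thorn:33] → Fern (6)
Fern → [Thorn:37] → Thorn (37)
Return Thorn→Knoll: 27.
Total = 15 + 4 + 14 + 6 + 37 + 27 = 103.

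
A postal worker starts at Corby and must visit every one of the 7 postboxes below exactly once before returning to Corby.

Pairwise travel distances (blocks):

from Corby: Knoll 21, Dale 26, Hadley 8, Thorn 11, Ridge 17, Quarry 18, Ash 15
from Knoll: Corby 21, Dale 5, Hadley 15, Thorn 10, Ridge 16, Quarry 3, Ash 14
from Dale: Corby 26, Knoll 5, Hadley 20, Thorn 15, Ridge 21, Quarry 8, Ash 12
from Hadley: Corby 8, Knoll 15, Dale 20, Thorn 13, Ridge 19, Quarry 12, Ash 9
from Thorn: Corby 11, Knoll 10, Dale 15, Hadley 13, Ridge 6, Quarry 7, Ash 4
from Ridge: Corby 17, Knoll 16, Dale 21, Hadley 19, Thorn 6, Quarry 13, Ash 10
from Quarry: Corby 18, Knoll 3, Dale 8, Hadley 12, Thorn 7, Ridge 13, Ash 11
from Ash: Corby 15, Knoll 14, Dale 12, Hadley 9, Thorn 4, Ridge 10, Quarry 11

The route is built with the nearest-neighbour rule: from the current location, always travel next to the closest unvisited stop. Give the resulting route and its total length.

Corby → [Hadley:8 / Thorn:11 / Ash:15 / Ridge:17 / Quarry:18 / Knoll:21 / Dale:26] → Hadley (8)
Hadley → [Ash:9 / Quarry:12 / Thorn:13 / Knoll:15 / Ridge:19 / Dale:20] → Ash (9)
Ash → [Thorn:4 / Ridge:10 / Quarry:11 / Dale:12 / Knoll:14] → Thorn (4)
Thorn → [Ridge:6 / Quarry:7 / Knoll:10 / Dale:15] → Ridge (6)
Ridge → [Quarry:13 / Knoll:16 / Dale:21] → Quarry (13)
Quarry → [Knoll:3 / Dale:8] → Knoll (3)
Knoll → [Dale:5] → Dale (5)
Return Dale→Corby: 26.
Total = 8 + 9 + 4 + 6 + 13 + 3 + 5 + 26 = 74.

Total distance 74 blocks via the nearest-neighbour route Corby → Hadley → Ash → Thorn → Ridge → Quarry → Knoll → Dale → Corby.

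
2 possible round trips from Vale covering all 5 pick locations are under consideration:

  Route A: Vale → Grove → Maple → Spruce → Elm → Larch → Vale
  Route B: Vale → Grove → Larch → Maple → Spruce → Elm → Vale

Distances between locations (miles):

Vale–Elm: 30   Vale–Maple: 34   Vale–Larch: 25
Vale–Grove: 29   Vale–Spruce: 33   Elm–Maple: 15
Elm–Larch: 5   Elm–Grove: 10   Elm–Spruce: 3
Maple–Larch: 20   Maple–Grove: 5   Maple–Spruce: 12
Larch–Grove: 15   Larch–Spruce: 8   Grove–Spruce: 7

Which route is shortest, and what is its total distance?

Shortest is Route A, total 79 miles.

Route A: 29 + 5 + 12 + 3 + 5 + 25 = 79
Route B: 29 + 15 + 20 + 12 + 3 + 30 = 109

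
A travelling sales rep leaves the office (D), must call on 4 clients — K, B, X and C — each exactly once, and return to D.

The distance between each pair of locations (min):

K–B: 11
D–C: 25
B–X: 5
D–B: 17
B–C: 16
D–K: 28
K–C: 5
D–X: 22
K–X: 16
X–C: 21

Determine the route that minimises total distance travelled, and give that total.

With 4 stops there are 4!/2 = 12 distinct round trips (a route and its reverse cost the same).
D→K→B→X→C→D: 28+11+5+21+25 = 90
D→K→B→C→X→D: 28+11+16+21+22 = 98
D→K→X→B→C→D: 28+16+5+16+25 = 90
D→K→X→C→B→D: 28+16+21+16+17 = 98
D→K→C→B→X→D: 28+5+16+5+22 = 76
D→K→C→X→B→D: 28+5+21+5+17 = 76
D→B→K→X→C→D: 17+11+16+21+25 = 90
D→B→K→C→X→D: 17+11+5+21+22 = 76
D→B→X→K→C→D: 17+5+16+5+25 = 68
D→B→C→K→X→D: 17+16+5+16+22 = 76
D→X→K→B→C→D: 22+16+11+16+25 = 90
D→X→B→K→C→D: 22+5+11+5+25 = 68
The minimum is 68.
One optimal route: D → B → X → K → C → D (or its reverse).

Minimum total distance: 68 min.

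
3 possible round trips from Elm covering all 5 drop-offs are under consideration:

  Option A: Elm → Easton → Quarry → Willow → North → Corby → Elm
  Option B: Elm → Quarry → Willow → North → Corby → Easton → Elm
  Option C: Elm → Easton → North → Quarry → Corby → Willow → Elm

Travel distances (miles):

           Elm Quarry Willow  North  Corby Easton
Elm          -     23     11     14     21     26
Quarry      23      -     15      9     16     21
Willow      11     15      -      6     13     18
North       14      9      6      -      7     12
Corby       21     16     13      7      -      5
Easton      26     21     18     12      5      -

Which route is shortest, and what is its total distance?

82 miles — Option B is the shortest.

Option A: 26 + 21 + 15 + 6 + 7 + 21 = 96
Option B: 23 + 15 + 6 + 7 + 5 + 26 = 82
Option C: 26 + 12 + 9 + 16 + 13 + 11 = 87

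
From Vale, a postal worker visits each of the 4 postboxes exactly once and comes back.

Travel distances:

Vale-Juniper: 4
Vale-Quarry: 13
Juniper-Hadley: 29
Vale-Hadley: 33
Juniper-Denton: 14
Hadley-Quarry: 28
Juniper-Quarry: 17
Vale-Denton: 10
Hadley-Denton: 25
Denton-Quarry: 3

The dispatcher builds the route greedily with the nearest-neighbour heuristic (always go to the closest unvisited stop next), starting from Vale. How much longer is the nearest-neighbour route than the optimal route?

The nearest-neighbour route is 8 longer than optimal.

From Vale: Juniper=4, Denton=10, Quarry=13, Hadley=33 → choose Juniper (4).
From Juniper: Denton=14, Quarry=17, Hadley=29 → choose Denton (14).
From Denton: Quarry=3, Hadley=25 → choose Quarry (3).
From Quarry: Hadley=28 → choose Hadley (28).
NN route Vale → Juniper → Denton → Quarry → Hadley → Vale costs 82.
Optimal: Vale → Juniper → Hadley → Denton → Quarry → Vale costs 74 (by enumerating all 12 distinct tours).
Excess = 82 − 74 = 8.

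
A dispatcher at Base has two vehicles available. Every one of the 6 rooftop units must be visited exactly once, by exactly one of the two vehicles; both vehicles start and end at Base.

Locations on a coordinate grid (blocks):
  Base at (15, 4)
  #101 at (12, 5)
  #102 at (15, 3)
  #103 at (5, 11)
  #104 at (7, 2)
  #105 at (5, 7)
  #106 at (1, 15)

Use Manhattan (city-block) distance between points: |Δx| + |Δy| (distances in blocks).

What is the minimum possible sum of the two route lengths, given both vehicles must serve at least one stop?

Minimum combined distance: 56 blocks.

Check every non-empty split of the stops between the two vehicles; for each half take its own optimal tour:
  {#101} + {#102, #103, #104, #105, #106}: 8 + 54 = 62
  {#102} + {#101, #103, #104, #105, #106}: 2 + 54 = 56
  {#101, #102} + {#103, #104, #105, #106}: 10 + 54 = 64
  {#103} + {#101, #102, #104, #105, #106}: 34 + 54 = 88
  {#101, #103} + {#102, #104, #105, #106}: 34 + 54 = 88
  {#102, #103} + {#101, #104, #105, #106}: 36 + 54 = 90
  … (31 splits in total)
Best: vehicle 1 Base → #102 → Base = 2; vehicle 2 Base → #101 → #103 → #106 → #105 → #104 → Base = 54; combined 56.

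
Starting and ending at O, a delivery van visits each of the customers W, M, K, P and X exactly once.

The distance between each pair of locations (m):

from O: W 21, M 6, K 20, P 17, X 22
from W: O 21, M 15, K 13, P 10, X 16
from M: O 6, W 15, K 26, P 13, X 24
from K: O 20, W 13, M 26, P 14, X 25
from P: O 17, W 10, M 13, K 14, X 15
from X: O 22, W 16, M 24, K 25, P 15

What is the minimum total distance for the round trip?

Minimum total distance: 83 m.

O - W - M - K - P - X - O: 21+15+26+14+15+22 = 113
O - W - M - K - X - P - O: 21+15+26+25+15+17 = 119
O - W - M - P - K - X - O: 21+15+13+14+25+22 = 110
O - W - M - P - X - K - O: 21+15+13+15+25+20 = 109
O - W - M - X - K - P - O: 21+15+24+25+14+17 = 116
O - W - M - X - P - K - O: 21+15+24+15+14+20 = 109
O - W - K - M - P - X - O: 21+13+26+13+15+22 = 110
O - W - K - M - X - P - O: 21+13+26+24+15+17 = 116
O - W - K - P - M - X - O: 21+13+14+13+24+22 = 107
O - W - K - P - X - M - O: 21+13+14+15+24+6 = 93
O - W - K - X - M - P - O: 21+13+25+24+13+17 = 113
O - W - K - X - P - M - O: 21+13+25+15+13+6 = 93
O - W - P - M - K - X - O: 21+10+13+26+25+22 = 117
O - W - P - M - X - K - O: 21+10+13+24+25+20 = 113
… (46 more)
O - M - P - X - W - K - O: 6+13+15+16+13+20 = 83  ← best
The minimum is 83.
One optimal route: O → M → P → X → W → K → O (or its reverse).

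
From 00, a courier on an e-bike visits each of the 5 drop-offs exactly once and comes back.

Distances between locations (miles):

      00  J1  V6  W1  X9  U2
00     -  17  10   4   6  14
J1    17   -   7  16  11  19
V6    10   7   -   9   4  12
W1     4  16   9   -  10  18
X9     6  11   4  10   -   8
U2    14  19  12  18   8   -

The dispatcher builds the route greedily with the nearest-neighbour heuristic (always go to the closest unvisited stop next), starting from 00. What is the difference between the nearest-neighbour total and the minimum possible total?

Excess over optimum: 8 miles.

00: W1=4, X9=6, V6=10, U2=14, J1=17 ⇒ W1
W1: V6=9, X9=10, J1=16, U2=18 ⇒ V6
V6: X9=4, J1=7, U2=12 ⇒ X9
X9: U2=8, J1=11 ⇒ U2
U2: J1=19 ⇒ J1
NN route 00 → W1 → V6 → X9 → U2 → J1 → 00 costs 61.
Optimal: 00 → W1 → J1 → V6 → X9 → U2 → 00 costs 53 (by enumerating all 60 distinct tours).
Excess = 61 − 53 = 8.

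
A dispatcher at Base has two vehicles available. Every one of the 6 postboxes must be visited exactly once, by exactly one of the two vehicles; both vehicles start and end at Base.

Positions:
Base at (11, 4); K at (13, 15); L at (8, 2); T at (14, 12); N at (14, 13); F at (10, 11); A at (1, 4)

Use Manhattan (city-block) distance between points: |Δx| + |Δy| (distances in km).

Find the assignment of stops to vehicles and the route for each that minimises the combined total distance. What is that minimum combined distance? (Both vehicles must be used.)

Check every non-empty split of the stops between the two vehicles; for each half take its own optimal tour:
  {K} + {L, T, N, F, A}: 26 + 48 = 74
  {L} + {K, T, N, F, A}: 10 + 48 = 58
  {K, L} + {T, N, F, A}: 36 + 44 = 80
  {T} + {K, L, N, F, A}: 22 + 52 = 74
  {K, T} + {L, N, F, A}: 28 + 48 = 76
  {L, T} + {K, N, F, A}: 32 + 48 = 80
  … (31 splits in total)
  {K, T, N, F} + {L, A}: 30 + 24 = 54  ← best
Best: vehicle 1 Base → K → N → T → F → Base = 30; vehicle 2 Base → L → A → Base = 24; combined 54.

54 km — the smallest possible combined total.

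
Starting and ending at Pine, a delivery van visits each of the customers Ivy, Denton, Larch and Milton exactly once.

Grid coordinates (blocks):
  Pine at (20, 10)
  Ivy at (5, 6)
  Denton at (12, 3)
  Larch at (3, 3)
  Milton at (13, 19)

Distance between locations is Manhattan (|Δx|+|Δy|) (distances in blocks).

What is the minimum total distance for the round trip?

There are 12 distinct closed tours to check (reversals are equivalent).
Pine→Ivy→Denton→Larch→Milton→Pine: 19+10+9+26+16 = 80
Pine→Ivy→Denton→Milton→Larch→Pine: 19+10+17+26+24 = 96
Pine→Ivy→Larch→Denton→Milton→Pine: 19+5+9+17+16 = 66
Pine→Ivy→Larch→Milton→Denton→Pine: 19+5+26+17+15 = 82
Pine→Ivy→Milton→Denton→Larch→Pine: 19+21+17+9+24 = 90
Pine→Ivy→Milton→Larch→Denton→Pine: 19+21+26+9+15 = 90
Pine→Denton→Ivy→Larch→Milton→Pine: 15+10+5+26+16 = 72
Pine→Denton→Ivy→Milton→Larch→Pine: 15+10+21+26+24 = 96
Pine→Denton→Larch→Ivy→Milton→Pine: 15+9+5+21+16 = 66
Pine→Denton→Milton→Ivy→Larch→Pine: 15+17+21+5+24 = 82
Pine→Larch→Ivy→Denton→Milton→Pine: 24+5+10+17+16 = 72
Pine→Larch→Denton→Ivy→Milton→Pine: 24+9+10+21+16 = 80
The minimum is 66.
One optimal route: Pine → Ivy → Larch → Denton → Milton → Pine (or its reverse).

Minimum total distance: 66 blocks.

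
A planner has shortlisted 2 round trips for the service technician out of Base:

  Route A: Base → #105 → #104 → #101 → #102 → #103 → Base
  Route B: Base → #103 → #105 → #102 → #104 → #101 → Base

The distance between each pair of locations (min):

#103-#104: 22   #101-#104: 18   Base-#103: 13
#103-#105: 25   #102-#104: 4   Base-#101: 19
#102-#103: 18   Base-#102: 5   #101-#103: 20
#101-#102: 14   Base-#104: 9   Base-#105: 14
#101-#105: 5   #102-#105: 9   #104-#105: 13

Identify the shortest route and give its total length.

88 min — Route B is the shortest.

Route A: 14 + 13 + 18 + 14 + 18 + 13 = 90
Route B: 13 + 25 + 9 + 4 + 18 + 19 = 88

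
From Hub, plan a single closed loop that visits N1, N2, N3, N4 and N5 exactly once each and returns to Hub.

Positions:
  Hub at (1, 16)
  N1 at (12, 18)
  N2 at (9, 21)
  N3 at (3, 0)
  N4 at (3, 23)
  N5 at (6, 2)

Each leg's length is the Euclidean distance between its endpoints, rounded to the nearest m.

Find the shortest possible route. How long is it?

Shortest round trip = 54 m.

There are 60 distinct closed tours to check (reversals are equivalent).
Hub-N1-N2-N3-N4-N5-Hub: 11+4+22+23+21+15 = 96
Hub-N1-N2-N3-N5-N4-Hub: 11+4+22+4+21+7 = 69
Hub-N1-N2-N4-N3-N5-Hub: 11+4+6+23+4+15 = 63
Hub-N1-N2-N4-N5-N3-Hub: 11+4+6+21+4+16 = 62
Hub-N1-N2-N5-N3-N4-Hub: 11+4+19+4+23+7 = 68
Hub-N1-N2-N5-N4-N3-Hub: 11+4+19+21+23+16 = 94
Hub-N1-N3-N2-N4-N5-Hub: 11+20+22+6+21+15 = 95
Hub-N1-N3-N2-N5-N4-Hub: 11+20+22+19+21+7 = 100
Hub-N1-N3-N4-N2-N5-Hub: 11+20+23+6+19+15 = 94
Hub-N1-N3-N4-N5-N2-Hub: 11+20+23+21+19+9 = 103
Hub-N1-N3-N5-N2-N4-Hub: 11+20+4+19+6+7 = 67
Hub-N1-N3-N5-N4-N2-Hub: 11+20+4+21+6+9 = 71
Hub-N1-N4-N2-N3-N5-Hub: 11+10+6+22+4+15 = 68
Hub-N1-N4-N2-N5-N3-Hub: 11+10+6+19+4+16 = 66
… (46 more)
Hub-N3-N5-N1-N2-N4-Hub: 16+4+17+4+6+7 = 54  ← best
The minimum is 54.
One optimal route: Hub → N3 → N5 → N1 → N2 → N4 → Hub (or its reverse).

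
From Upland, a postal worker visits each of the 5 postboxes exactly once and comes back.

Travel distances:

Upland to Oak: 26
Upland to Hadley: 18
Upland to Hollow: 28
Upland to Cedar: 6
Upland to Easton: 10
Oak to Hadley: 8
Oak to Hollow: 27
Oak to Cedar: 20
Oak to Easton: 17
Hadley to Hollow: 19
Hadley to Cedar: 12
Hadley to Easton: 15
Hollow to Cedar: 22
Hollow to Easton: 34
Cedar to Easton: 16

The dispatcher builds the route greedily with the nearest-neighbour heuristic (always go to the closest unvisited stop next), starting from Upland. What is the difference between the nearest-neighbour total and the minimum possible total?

Upland: Cedar=6, Easton=10, Hadley=18, Oak=26, Hollow=28 ⇒ Cedar
Cedar: Hadley=12, Easton=16, Oak=20, Hollow=22 ⇒ Hadley
Hadley: Oak=8, Easton=15, Hollow=19 ⇒ Oak
Oak: Easton=17, Hollow=27 ⇒ Easton
Easton: Hollow=34 ⇒ Hollow
NN route Upland → Cedar → Hadley → Oak → Easton → Hollow → Upland costs 105.
Optimal: Upland → Cedar → Hollow → Hadley → Oak → Easton → Upland costs 82 (by enumerating all 60 distinct tours).
Excess = 105 − 82 = 23.

The nearest-neighbour route is 23 longer than optimal.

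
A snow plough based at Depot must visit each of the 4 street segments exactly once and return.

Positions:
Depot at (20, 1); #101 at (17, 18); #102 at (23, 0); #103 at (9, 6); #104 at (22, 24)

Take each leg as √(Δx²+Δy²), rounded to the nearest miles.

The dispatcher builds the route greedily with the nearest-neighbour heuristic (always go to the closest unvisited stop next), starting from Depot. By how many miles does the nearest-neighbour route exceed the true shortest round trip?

The nearest-neighbour route is 2 miles longer than optimal.

From Depot: #102=3, #103=12, #101=17, #104=23 → choose #102 (3).
From #102: #103=15, #101=19, #104=24 → choose #103 (15).
From #103: #101=14, #104=22 → choose #101 (14).
From #101: #104=8 → choose #104 (8).
NN route Depot → #102 → #103 → #101 → #104 → Depot costs 63.
Optimal: Depot → #102 → #104 → #101 → #103 → Depot costs 61 (by enumerating all 12 distinct tours).
Excess = 63 − 61 = 2.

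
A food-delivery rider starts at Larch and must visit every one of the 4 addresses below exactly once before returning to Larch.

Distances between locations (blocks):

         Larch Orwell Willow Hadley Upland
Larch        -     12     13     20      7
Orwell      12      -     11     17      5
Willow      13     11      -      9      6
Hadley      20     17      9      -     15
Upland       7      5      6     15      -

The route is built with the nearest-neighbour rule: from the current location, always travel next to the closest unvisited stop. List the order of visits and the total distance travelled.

From Larch: distances to unvisited — Upland=7, Orwell=12, Willow=13, Hadley=20. Nearest is Upland (7).
From Upland: distances to unvisited — Orwell=5, Willow=6, Hadley=15. Nearest is Orwell (5).
From Orwell: distances to unvisited — Willow=11, Hadley=17. Nearest is Willow (11).
From Willow: distances to unvisited — Hadley=9. Nearest is Hadley (9).
Return Hadley→Larch: 20.
Total = 7 + 5 + 11 + 9 + 20 = 52.

52 blocks along Larch → Upland → Orwell → Willow → Hadley → Larch.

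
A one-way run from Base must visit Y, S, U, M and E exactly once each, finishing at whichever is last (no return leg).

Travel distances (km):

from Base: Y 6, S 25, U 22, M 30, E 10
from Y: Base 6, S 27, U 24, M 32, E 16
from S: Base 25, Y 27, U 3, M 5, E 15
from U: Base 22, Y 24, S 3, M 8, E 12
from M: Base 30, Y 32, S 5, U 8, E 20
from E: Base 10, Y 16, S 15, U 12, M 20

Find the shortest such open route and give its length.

There are 5! = 120 possible orderings.
Base→Y→S→U→M→E: 6+27+3+8+20 = 64
Base→Y→S→U→E→M: 6+27+3+12+20 = 68
Base→Y→S→M→U→E: 6+27+5+8+12 = 58
Base→Y→S→M→E→U: 6+27+5+20+12 = 70
Base→Y→S→E→U→M: 6+27+15+12+8 = 68
Base→Y→S→E→M→U: 6+27+15+20+8 = 76
Base→Y→U→S→M→E: 6+24+3+5+20 = 58
Base→Y→U→S→E→M: 6+24+3+15+20 = 68
Base→Y→U→M→S→E: 6+24+8+5+15 = 58
Base→Y→U→M→E→S: 6+24+8+20+15 = 73
Base→Y→U→E→S→M: 6+24+12+15+5 = 62
Base→Y→U→E→M→S: 6+24+12+20+5 = 67
Base→Y→M→S→U→E: 6+32+5+3+12 = 58
Base→Y→M→S→E→U: 6+32+5+15+12 = 70
… (106 more)
Base→Y→E→U→S→M: 6+16+12+3+5 = 42  ← best
The minimum is 42.
One shortest path: Base → Y → E → U → S → M.

Shortest open route: 42 km.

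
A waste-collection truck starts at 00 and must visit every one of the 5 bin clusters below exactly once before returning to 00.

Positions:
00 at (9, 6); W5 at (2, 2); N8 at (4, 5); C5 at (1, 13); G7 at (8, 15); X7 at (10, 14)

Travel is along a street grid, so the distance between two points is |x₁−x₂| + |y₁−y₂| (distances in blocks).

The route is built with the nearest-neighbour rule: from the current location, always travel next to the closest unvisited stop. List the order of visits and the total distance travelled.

Nearest-neighbour total = 44 blocks; route 00 → N8 → W5 → C5 → G7 → X7 → 00.

At 00 the remaining stops are N8 6, X7 9, G7 10, W5 11, C5 15; go to N8.
At N8 the remaining stops are W5 5, C5 11, G7 14, X7 15; go to W5.
At W5 the remaining stops are C5 12, G7 19, X7 20; go to C5.
At C5 the remaining stops are G7 9, X7 10; go to G7.
At G7 the remaining stops are X7 3; go to X7.
Return X7→00: 9.
Total = 6 + 5 + 12 + 9 + 3 + 9 = 44.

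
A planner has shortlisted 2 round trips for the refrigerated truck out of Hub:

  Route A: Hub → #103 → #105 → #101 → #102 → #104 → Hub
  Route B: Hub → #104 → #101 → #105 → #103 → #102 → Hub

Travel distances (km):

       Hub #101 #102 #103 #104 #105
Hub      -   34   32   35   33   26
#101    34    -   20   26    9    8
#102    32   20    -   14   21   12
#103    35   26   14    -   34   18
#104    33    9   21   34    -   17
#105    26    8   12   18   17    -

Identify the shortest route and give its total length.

Route A: 35 + 18 + 8 + 20 + 21 + 33 = 135
Route B: 33 + 9 + 8 + 18 + 14 + 32 = 114

Shortest is Route B, total 114 km.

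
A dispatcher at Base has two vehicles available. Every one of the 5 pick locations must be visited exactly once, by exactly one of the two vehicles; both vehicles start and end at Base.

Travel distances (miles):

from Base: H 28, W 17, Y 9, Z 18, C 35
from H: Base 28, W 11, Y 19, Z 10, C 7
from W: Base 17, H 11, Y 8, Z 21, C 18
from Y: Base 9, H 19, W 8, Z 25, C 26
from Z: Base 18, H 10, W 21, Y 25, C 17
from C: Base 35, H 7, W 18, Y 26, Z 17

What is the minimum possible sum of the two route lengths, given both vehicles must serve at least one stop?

Check every non-empty split of the stops between the two vehicles; for each half take its own optimal tour:
  {H} + {W, Y, Z, C}: 56 + 70 = 126
  {W} + {H, Y, Z, C}: 34 + 70 = 104
  {H, W} + {Y, Z, C}: 56 + 70 = 126
  {Y} + {H, W, Z, C}: 18 + 70 = 88
  {H, Y} + {W, Z, C}: 56 + 70 = 126
  {W, Y} + {H, Z, C}: 34 + 70 = 104
  … (15 splits in total)
Best: vehicle 1 Base → Y → Base = 18; vehicle 2 Base → W → H → C → Z → Base = 70; combined 88.

Minimum combined distance: 88 miles.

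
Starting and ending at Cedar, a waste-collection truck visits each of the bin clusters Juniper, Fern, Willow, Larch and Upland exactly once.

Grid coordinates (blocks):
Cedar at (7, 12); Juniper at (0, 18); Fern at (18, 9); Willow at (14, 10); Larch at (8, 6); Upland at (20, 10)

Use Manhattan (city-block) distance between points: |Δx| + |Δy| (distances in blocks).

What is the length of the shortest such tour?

With 5 stops there are 5!/2 = 60 distinct round trips (a route and its reverse cost the same).
Cedar-Juniper-Fern-Willow-Larch-Upland-Cedar: 13+27+5+10+16+15 = 86
Cedar-Juniper-Fern-Willow-Upland-Larch-Cedar: 13+27+5+6+16+7 = 74
Cedar-Juniper-Fern-Larch-Willow-Upland-Cedar: 13+27+13+10+6+15 = 84
Cedar-Juniper-Fern-Larch-Upland-Willow-Cedar: 13+27+13+16+6+9 = 84
Cedar-Juniper-Fern-Upland-Willow-Larch-Cedar: 13+27+3+6+10+7 = 66
Cedar-Juniper-Fern-Upland-Larch-Willow-Cedar: 13+27+3+16+10+9 = 78
Cedar-Juniper-Willow-Fern-Larch-Upland-Cedar: 13+22+5+13+16+15 = 84
Cedar-Juniper-Willow-Fern-Upland-Larch-Cedar: 13+22+5+3+16+7 = 66
Cedar-Juniper-Willow-Larch-Fern-Upland-Cedar: 13+22+10+13+3+15 = 76
Cedar-Juniper-Willow-Larch-Upland-Fern-Cedar: 13+22+10+16+3+14 = 78
Cedar-Juniper-Willow-Upland-Fern-Larch-Cedar: 13+22+6+3+13+7 = 64
Cedar-Juniper-Willow-Upland-Larch-Fern-Cedar: 13+22+6+16+13+14 = 84
Cedar-Juniper-Larch-Fern-Willow-Upland-Cedar: 13+20+13+5+6+15 = 72
Cedar-Juniper-Larch-Fern-Upland-Willow-Cedar: 13+20+13+3+6+9 = 64
… (46 more)
The minimum is 64.
One optimal route: Cedar → Juniper → Willow → Upland → Fern → Larch → Cedar (or its reverse).

Shortest round trip = 64 blocks.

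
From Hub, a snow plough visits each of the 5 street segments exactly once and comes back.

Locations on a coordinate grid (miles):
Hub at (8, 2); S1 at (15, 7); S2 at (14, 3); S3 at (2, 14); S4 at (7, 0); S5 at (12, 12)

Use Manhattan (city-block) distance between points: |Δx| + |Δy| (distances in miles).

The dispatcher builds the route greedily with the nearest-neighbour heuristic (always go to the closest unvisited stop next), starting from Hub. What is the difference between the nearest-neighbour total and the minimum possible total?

Excess over optimum: 2 miles.

From Hub: S4=3, S2=7, S1=12, S5=14, S3=18 → choose S4 (3).
From S4: S2=10, S1=15, S5=17, S3=19 → choose S2 (10).
From S2: S1=5, S5=11, S3=23 → choose S1 (5).
From S1: S5=8, S3=20 → choose S5 (8).
From S5: S3=12 → choose S3 (12).
NN route Hub → S4 → S2 → S1 → S5 → S3 → Hub costs 56.
Optimal: Hub → S2 → S1 → S5 → S3 → S4 → Hub costs 54 (by enumerating all 60 distinct tours).
Excess = 56 − 54 = 2.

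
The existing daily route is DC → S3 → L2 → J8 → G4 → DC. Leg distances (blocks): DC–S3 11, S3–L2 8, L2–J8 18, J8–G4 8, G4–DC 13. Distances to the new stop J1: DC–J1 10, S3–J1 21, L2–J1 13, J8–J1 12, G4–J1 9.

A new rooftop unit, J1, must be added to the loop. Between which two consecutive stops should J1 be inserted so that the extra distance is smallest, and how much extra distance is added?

Insertion cost between consecutive stops i–j is d(i,J1) + d(J1,j) − d(i,j):
  between DC and S3: 10 + 21 − 11 = 20
  between S3 and L2: 21 + 13 − 8 = 26
  between L2 and J8: 13 + 12 − 18 = 7
  between J8 and G4: 12 + 9 − 8 = 13
  between G4 and DC: 9 + 10 − 13 = 6
Cheapest insertion is between G4 and DC, adding 6.
New total = 58 + 6 = 64.

+6 blocks — insert J1 between G4 and DC.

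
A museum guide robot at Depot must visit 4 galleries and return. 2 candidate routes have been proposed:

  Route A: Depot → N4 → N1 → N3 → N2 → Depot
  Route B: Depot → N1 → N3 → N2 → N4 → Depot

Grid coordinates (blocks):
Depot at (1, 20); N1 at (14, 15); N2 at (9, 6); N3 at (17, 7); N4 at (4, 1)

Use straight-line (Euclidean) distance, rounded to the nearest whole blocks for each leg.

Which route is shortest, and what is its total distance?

57 blocks — Route B is the shortest.

Route A: 19 + 17 + 9 + 8 + 16 = 69
Route B: 14 + 9 + 8 + 7 + 19 = 57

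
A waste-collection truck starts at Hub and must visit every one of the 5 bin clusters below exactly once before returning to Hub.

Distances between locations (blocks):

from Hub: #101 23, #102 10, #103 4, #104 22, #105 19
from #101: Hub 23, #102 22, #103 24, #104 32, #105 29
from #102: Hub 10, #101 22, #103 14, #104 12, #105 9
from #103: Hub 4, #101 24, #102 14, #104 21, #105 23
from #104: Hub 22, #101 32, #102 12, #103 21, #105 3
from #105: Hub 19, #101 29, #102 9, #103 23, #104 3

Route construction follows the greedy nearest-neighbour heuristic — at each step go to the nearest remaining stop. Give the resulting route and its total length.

At Hub the remaining stops are #103 4, #102 10, #105 19, #104 22, #101 23; go to #103.
At #103 the remaining stops are #102 14, #104 21, #105 23, #101 24; go to #102.
At #102 the remaining stops are #105 9, #104 12, #101 22; go to #105.
At #105 the remaining stops are #104 3, #101 29; go to #104.
At #104 the remaining stops are #101 32; go to #101.
Return #101→Hub: 23.
Total = 4 + 14 + 9 + 3 + 32 + 23 = 85.

Total distance 85 blocks via the nearest-neighbour route Hub → #103 → #102 → #105 → #104 → #101 → Hub.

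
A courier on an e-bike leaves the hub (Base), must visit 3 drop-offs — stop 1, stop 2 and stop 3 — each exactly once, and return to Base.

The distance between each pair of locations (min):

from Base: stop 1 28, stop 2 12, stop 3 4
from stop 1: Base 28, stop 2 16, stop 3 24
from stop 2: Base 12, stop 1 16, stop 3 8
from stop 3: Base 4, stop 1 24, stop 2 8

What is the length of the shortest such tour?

Shortest round trip = 56 min.

There are 3 distinct closed tours to check (reversals are equivalent).
Base→stop 1→stop 2→stop 3→Base: 28+16+8+4 = 56
Base→stop 1→stop 3→stop 2→Base: 28+24+8+12 = 72
Base→stop 2→stop 1→stop 3→Base: 12+16+24+4 = 56
The minimum is 56.
One optimal route: Base → stop 1 → stop 2 → stop 3 → Base (or its reverse).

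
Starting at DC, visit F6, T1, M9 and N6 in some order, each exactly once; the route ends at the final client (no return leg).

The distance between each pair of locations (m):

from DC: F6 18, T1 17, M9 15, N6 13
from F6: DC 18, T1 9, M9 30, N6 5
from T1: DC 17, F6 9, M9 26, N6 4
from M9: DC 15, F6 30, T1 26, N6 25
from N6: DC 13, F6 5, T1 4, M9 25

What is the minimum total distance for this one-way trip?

Minimum one-way distance = 50 m.

There are 4! = 24 possible orderings.
DC→F6→T1→M9→N6: 18+9+26+25 = 78
DC→F6→T1→N6→M9: 18+9+4+25 = 56
DC→F6→M9→T1→N6: 18+30+26+4 = 78
DC→F6→M9→N6→T1: 18+30+25+4 = 77
DC→F6→N6→T1→M9: 18+5+4+26 = 53
DC→F6→N6→M9→T1: 18+5+25+26 = 74
DC→T1→F6→M9→N6: 17+9+30+25 = 81
DC→T1→F6→N6→M9: 17+9+5+25 = 56
DC→T1→M9→F6→N6: 17+26+30+5 = 78
DC→T1→M9→N6→F6: 17+26+25+5 = 73
DC→T1→N6→F6→M9: 17+4+5+30 = 56
DC→T1→N6→M9→F6: 17+4+25+30 = 76
DC→M9→F6→T1→N6: 15+30+9+4 = 58
DC→M9→F6→N6→T1: 15+30+5+4 = 54
… (10 more)
DC→M9→T1→N6→F6: 15+26+4+5 = 50  ← best
The minimum is 50.
One shortest path: DC → M9 → T1 → N6 → F6.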